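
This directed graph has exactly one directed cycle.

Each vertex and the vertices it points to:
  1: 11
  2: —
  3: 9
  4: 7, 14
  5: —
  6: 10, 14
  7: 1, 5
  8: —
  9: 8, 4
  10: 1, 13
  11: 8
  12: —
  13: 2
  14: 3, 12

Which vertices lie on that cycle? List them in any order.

DFS with gray/black marking from 14:
14 gray
  3 gray
    9 gray
      8 gray
      8 black
      4 gray
        7 gray
          1 gray
            11 gray
              11→8: 8 black — skip
            11 black
          1 black
          5 gray
          5 black
        7 black
        4→14: 14 is gray → back edge
Back edge closes the cycle 14 → 3 → 9 → 4 → 14; its vertices are {3, 4, 9, 14}.

3, 4, 9, 14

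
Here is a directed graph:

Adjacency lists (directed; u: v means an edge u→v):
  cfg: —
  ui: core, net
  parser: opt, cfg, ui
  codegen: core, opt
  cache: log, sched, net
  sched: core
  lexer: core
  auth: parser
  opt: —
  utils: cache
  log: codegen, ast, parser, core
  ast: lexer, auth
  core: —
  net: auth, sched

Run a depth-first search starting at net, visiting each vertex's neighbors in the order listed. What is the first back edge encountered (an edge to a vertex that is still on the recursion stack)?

DFS from net (visiting each vertex's neighbors in the order listed); mark gray on enter, black on exit:
net gray
  auth gray
    parser gray
      opt gray
      opt black
      cfg gray
      cfg black
      ui gray
        core gray
        core black
        ui→net: net is gray → back edge
First back edge: ui → net.

ui->net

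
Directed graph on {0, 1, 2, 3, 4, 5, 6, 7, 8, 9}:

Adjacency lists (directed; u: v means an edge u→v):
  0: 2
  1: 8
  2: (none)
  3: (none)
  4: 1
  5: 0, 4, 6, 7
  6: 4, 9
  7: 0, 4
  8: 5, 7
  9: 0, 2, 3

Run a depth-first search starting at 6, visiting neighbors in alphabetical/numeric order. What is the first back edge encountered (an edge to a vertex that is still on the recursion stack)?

5->4

DFS from 6 (visiting neighbors in alphabetical/numeric order); mark gray on enter, black on exit:
6 gray
  4 gray
    1 gray
      8 gray
        5 gray
          0 gray
            2 gray
            2 black
          0 black
          5→4: 4 is gray → back edge
First back edge: 5 → 4.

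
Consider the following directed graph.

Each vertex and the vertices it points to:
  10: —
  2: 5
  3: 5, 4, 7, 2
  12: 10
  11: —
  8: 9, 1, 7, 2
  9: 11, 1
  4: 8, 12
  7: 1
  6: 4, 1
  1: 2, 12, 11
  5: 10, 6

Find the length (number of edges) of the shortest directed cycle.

For each vertex v, BFS finds the shortest path from v back to v.
The shortest such closed walk is 2 → 5 → 6 → 1 → 2, length 4.

4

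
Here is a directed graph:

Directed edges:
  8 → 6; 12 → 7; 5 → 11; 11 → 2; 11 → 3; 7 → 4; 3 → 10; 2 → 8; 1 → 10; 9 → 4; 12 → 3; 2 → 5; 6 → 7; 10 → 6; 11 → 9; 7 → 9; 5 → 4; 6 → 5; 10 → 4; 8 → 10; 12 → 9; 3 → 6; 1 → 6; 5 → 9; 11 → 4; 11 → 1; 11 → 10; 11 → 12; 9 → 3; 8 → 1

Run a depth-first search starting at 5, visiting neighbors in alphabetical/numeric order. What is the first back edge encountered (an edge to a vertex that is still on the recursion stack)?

DFS from 5 (visiting neighbors in alphabetical/numeric order); mark gray on enter, black on exit:
5 gray
  4 gray
  4 black
  9 gray
    3 gray
      6 gray
        6→5: 5 is gray → back edge
First back edge: 6 → 5.

6→5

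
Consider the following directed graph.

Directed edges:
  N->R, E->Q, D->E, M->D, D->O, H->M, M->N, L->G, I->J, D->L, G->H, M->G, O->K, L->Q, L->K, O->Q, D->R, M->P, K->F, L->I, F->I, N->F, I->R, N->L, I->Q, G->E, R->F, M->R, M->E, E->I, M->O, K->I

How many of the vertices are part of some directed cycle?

9

A vertex is on a directed cycle iff it belongs to a strongly connected component of size ≥ 2 (or has a self-loop).
The vertices on cycles are {D, F, G, H, I, L, M, N, R} — 9 in total.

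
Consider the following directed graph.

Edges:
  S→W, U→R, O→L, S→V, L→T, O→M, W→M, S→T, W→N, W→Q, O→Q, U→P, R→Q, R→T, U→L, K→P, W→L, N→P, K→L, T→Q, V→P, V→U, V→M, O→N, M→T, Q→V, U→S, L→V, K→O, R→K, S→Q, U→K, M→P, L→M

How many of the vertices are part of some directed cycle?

11

A vertex is on a directed cycle iff it belongs to a strongly connected component of size ≥ 2 (or has a self-loop).
The vertices on cycles are {K, L, M, O, Q, R, S, T, U, V, W} — 11 in total.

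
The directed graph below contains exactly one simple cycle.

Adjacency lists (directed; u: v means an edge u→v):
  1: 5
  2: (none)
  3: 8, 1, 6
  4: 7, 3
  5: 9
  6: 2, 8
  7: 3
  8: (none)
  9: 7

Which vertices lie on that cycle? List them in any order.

DFS with gray/black marking from 3:
3 gray
  8 gray
  8 black
  1 gray
    5 gray
      9 gray
        7 gray
          7→3: 3 is gray → back edge
Back edge closes the cycle 3 → 1 → 5 → 9 → 7 → 3; its vertices are {1, 3, 5, 7, 9}.

1, 3, 5, 7, 9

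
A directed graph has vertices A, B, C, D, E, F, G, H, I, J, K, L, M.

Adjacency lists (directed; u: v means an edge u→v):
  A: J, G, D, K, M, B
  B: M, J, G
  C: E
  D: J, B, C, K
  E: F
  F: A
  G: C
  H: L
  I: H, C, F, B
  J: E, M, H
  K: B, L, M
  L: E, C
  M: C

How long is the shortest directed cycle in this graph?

For each vertex v, BFS finds the shortest path from v back to v.
The shortest such closed walk is F → A → J → E → F, length 4.

4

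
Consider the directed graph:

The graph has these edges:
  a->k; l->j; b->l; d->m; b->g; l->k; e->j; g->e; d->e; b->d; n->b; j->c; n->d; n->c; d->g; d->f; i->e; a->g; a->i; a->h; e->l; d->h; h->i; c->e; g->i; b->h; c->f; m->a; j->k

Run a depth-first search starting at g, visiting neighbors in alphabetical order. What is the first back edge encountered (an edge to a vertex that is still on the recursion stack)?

c->e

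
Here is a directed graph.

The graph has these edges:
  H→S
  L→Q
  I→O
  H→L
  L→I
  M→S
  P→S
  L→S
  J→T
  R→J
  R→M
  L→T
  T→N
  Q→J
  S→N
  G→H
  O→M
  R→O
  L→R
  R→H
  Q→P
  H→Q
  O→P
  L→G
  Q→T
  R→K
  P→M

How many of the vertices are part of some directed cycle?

4

A vertex is on a directed cycle iff it belongs to a strongly connected component of size ≥ 2 (or has a self-loop).
The vertices on cycles are {G, H, L, R} — 4 in total.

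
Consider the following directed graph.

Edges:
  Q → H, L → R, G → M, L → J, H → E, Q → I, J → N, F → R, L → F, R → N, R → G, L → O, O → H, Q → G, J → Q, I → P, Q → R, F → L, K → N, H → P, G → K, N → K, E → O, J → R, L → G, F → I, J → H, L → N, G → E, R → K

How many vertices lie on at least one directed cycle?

7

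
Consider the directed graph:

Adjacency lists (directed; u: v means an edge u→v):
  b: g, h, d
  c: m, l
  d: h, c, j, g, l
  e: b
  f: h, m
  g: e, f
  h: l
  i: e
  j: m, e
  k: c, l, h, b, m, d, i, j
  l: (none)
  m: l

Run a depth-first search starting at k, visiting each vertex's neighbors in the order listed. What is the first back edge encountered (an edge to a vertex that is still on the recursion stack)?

DFS from k (visiting each vertex's neighbors in the order listed); mark gray on enter, black on exit:
k gray
  c gray
    m gray
      l gray
      l black
    m black
    c→l: l black — skip
  c black
  k→l: l black — skip
  h gray
    h→l: l black — skip
  h black
  b gray
    g gray
      e gray
        e→b: b is gray → back edge
First back edge: e → b.

e->b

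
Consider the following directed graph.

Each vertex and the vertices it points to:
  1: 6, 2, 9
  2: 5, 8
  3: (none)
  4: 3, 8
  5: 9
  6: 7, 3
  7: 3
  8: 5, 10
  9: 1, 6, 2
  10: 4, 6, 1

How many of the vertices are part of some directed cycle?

7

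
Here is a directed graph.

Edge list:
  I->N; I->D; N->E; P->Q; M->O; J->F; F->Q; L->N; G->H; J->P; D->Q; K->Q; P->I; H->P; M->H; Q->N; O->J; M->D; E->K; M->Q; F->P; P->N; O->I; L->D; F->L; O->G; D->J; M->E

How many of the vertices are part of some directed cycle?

10

A vertex is on a directed cycle iff it belongs to a strongly connected component of size ≥ 2 (or has a self-loop).
The vertices on cycles are {D, E, F, I, J, K, L, N, P, Q} — 10 in total.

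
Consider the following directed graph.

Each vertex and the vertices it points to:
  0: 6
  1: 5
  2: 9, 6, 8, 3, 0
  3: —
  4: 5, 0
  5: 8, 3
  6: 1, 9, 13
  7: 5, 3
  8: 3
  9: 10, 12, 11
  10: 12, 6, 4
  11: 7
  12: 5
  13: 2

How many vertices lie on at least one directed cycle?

7

A vertex is on a directed cycle iff it belongs to a strongly connected component of size ≥ 2 (or has a self-loop).
The vertices on cycles are {0, 2, 4, 6, 9, 10, 13} — 7 in total.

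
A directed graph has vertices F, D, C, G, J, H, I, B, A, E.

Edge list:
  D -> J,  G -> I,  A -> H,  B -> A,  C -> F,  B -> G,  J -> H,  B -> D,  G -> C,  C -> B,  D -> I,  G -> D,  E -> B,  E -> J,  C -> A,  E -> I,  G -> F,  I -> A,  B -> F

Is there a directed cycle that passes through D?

D lies on a cycle iff there is a path from D back to itself.
Exploring from D, it never reaches itself; equivalently, its strongly connected component is a singleton.

No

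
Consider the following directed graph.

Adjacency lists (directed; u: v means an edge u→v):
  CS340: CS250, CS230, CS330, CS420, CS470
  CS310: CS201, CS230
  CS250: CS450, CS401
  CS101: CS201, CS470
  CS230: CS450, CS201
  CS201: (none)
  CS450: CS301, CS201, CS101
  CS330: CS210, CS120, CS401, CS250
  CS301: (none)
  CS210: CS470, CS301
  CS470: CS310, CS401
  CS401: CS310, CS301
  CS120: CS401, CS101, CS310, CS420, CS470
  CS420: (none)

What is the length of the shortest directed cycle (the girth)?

5

For each vertex v, BFS finds the shortest path from v back to v.
The shortest such closed walk is CS450 → CS101 → CS470 → CS310 → CS230 → CS450, length 5.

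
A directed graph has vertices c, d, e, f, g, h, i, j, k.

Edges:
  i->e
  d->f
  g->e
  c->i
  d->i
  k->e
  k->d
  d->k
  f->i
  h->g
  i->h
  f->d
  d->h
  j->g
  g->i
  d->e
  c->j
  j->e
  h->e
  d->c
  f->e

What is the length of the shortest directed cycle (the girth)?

2

For each vertex v, BFS finds the shortest path from v back to v.
The shortest such closed walk is d → f → d, length 2.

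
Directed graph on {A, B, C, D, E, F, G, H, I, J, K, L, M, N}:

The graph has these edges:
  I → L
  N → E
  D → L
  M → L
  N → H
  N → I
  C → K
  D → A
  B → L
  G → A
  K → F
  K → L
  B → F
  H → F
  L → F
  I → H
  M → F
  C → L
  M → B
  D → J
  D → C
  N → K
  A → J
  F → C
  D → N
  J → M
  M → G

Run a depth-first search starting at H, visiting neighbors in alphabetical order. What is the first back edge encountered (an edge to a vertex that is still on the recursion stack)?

DFS from H (visiting neighbors in alphabetical order); mark gray on enter, black on exit:
H gray
  F gray
    C gray
      K gray
        K→F: F is gray → back edge
First back edge: K → F.

K→F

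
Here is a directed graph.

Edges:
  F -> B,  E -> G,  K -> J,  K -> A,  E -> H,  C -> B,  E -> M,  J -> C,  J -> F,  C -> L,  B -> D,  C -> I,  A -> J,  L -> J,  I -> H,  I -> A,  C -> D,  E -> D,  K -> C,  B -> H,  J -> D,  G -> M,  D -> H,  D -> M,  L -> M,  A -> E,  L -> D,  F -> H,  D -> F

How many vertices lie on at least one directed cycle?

8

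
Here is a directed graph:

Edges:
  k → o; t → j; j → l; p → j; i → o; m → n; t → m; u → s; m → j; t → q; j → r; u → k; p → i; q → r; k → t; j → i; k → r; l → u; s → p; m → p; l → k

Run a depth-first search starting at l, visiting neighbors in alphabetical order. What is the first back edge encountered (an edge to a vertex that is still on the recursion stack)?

j->l

DFS from l (visiting neighbors in alphabetical order); mark gray on enter, black on exit:
l gray
  k gray
    o gray
    o black
    r gray
    r black
    t gray
      j gray
        i gray
          i→o: o black — skip
        i black
        j→l: l is gray → back edge
First back edge: j → l.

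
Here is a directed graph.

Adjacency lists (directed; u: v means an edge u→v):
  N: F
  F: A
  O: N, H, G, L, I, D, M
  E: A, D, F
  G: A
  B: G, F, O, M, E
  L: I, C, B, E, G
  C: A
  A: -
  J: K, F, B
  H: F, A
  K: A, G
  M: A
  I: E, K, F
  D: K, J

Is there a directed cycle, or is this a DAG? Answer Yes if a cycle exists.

Yes

DFS with white/gray/black marking, starting from O:
O gray
  N gray
    F gray
      A gray
      A black
    F black
  N black
  H gray
    H→F: F black — skip
    H→A: A black — skip
  H black
  G gray
    G→A: A black — skip
  G black
  L gray
    I gray
      E gray
        E→A: A black — skip
        D gray
          K gray
            K→A: A black — skip
            K→G: G black — skip
          K black
          J gray
            J→K: K black — skip
            J→F: F black — skip
            B gray
              B→G: G black — skip
              B→F: F black — skip
              B→O: O is gray → back edge
Back edge found, so a cycle exists: O → L → I → E → D → J → B → O.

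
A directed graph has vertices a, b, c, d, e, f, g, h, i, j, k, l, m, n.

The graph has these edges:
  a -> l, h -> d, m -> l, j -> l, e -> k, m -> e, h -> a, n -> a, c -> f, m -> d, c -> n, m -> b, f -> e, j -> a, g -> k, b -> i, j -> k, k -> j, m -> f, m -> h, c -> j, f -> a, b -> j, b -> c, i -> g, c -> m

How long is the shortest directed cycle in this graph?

2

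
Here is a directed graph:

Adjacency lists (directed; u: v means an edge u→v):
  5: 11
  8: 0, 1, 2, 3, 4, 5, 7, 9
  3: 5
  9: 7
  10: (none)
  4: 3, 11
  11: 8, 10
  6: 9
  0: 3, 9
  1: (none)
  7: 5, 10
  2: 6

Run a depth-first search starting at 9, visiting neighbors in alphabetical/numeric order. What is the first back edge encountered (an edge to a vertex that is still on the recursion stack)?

3->5

DFS from 9 (visiting neighbors in alphabetical/numeric order); mark gray on enter, black on exit:
9 gray
  7 gray
    5 gray
      11 gray
        8 gray
          0 gray
            3 gray
              3→5: 5 is gray → back edge
First back edge: 3 → 5.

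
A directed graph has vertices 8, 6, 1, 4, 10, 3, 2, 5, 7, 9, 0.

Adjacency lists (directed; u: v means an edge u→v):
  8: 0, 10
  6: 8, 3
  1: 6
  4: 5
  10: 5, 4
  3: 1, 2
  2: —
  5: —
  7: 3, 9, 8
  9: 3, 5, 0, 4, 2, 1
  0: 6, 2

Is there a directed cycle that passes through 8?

Yes

8 is on a cycle iff 8 can reach itself via ≥1 edge.
8 → 0 → 6 → 8 — yes.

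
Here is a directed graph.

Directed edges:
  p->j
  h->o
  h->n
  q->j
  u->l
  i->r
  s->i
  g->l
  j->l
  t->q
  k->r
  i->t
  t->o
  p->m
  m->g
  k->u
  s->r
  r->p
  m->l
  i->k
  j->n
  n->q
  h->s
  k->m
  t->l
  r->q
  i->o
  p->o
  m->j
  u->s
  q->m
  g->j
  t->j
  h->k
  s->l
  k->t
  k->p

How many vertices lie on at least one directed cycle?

A vertex is on a directed cycle iff it belongs to a strongly connected component of size ≥ 2 (or has a self-loop).
The vertices on cycles are {g, i, j, k, m, n, q, s, u} — 9 in total.

9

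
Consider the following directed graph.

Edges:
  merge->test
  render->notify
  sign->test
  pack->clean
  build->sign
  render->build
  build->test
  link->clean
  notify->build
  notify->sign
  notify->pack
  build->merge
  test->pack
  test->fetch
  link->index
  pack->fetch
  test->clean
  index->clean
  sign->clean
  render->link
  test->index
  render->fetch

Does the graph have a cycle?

DFS with white/gray/black marking, starting from link:
link gray
  index gray
    clean gray
    clean black
  index black
  link→clean: clean black — skip
link black
render gray
  notify gray
    pack gray
      fetch gray
      fetch black
      pack→clean: clean black — skip
    pack black
    build gray
      sign gray
        test gray
          test→index: index black — skip
          test→clean: clean black — skip
          test→pack: pack black — skip
          test→fetch: fetch black — skip
        test black
        sign→clean: clean black — skip
      sign black
      merge gray
        merge→test: test black — skip
      merge black
      build→test: test black — skip
    build black
    notify→sign: sign black — skip
  notify black
  render→fetch: fetch black — skip
  render→build: build black — skip
  render→link: link black — skip
render black
Every edge goes to a white or black vertex — no back edge, so the graph is acyclic.

No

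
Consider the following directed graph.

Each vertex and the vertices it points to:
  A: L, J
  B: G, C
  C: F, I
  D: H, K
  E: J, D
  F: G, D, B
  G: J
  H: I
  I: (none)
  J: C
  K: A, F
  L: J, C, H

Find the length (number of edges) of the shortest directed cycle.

3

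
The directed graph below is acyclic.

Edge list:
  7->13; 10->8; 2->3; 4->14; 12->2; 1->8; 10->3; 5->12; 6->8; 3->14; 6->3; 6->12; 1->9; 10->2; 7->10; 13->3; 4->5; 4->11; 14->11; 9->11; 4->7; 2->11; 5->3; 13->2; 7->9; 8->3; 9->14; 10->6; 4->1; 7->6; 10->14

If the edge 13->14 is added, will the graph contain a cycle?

No

Adding 13→14 creates a cycle iff 14 can already reach 13.
Explore from 14: no path reaches 13. The graph stays acyclic.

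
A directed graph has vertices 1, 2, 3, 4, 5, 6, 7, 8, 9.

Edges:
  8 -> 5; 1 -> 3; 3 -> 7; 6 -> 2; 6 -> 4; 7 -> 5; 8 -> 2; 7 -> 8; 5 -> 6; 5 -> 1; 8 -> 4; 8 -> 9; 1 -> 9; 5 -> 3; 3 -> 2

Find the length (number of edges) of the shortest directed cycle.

3

For each vertex v, BFS finds the shortest path from v back to v.
The shortest such closed walk is 5 → 3 → 7 → 5, length 3.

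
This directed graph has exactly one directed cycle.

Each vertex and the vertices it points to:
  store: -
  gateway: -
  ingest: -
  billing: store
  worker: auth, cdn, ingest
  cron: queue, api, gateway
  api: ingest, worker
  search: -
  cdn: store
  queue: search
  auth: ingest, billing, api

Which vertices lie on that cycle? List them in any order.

DFS with gray/black marking from api:
api gray
  ingest gray
  ingest black
  worker gray
    auth gray
      auth→ingest: ingest black — skip
      billing gray
        store gray
        store black
      billing black
      auth→api: api is gray → back edge
Back edge closes the cycle api → worker → auth → api; its vertices are {api, auth, worker}.

api, auth, worker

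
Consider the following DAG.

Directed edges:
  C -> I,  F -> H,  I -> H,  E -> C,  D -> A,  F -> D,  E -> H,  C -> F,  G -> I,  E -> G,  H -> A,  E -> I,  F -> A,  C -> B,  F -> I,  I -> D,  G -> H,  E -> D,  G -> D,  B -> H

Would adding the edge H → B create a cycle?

Adding H→B creates a cycle iff B can already reach H.
Path from B: B → H.
So B → … → H → B is a cycle.

Yes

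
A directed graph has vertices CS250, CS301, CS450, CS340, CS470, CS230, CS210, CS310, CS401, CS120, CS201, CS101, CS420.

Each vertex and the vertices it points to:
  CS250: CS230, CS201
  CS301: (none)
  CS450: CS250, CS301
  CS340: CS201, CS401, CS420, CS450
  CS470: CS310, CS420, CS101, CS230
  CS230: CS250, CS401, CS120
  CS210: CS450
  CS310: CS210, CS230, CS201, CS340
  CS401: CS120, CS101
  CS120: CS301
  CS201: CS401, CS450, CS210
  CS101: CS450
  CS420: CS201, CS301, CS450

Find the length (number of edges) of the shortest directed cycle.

2

For each vertex v, BFS finds the shortest path from v back to v.
The shortest such closed walk is CS230 → CS250 → CS230, length 2.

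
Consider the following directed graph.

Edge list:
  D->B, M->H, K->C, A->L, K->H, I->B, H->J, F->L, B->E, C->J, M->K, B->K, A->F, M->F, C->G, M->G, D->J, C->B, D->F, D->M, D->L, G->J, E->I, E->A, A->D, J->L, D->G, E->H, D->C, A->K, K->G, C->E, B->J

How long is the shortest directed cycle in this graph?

3

For each vertex v, BFS finds the shortest path from v back to v.
The shortest such closed walk is E → I → B → E, length 3.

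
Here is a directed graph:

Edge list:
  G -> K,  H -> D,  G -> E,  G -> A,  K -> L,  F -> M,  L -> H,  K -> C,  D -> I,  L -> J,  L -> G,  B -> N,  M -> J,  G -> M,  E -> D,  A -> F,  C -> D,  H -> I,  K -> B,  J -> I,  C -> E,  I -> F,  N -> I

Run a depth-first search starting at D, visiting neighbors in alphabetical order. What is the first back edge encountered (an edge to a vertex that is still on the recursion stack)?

J→I

DFS from D (visiting neighbors in alphabetical order); mark gray on enter, black on exit:
D gray
  I gray
    F gray
      M gray
        J gray
          J→I: I is gray → back edge
First back edge: J → I.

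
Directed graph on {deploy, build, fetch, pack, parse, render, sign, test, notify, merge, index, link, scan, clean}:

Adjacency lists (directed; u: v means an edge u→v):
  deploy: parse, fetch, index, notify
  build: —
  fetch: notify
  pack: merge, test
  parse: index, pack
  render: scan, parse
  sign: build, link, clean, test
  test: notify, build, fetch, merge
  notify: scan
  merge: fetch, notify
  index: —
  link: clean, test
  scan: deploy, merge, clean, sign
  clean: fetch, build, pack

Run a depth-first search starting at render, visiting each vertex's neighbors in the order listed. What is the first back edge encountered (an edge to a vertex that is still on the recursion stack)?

notify→scan

DFS from render (visiting each vertex's neighbors in the order listed); mark gray on enter, black on exit:
render gray
  scan gray
    deploy gray
      parse gray
        index gray
        index black
        pack gray
          merge gray
            fetch gray
              notify gray
                notify→scan: scan is gray → back edge
First back edge: notify → scan.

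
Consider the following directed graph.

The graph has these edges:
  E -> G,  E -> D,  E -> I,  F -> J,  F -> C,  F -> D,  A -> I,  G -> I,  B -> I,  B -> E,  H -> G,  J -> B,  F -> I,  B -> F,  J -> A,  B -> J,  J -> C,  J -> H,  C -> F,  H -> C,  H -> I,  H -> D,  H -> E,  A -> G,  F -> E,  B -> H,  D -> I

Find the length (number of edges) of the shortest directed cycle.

For each vertex v, BFS finds the shortest path from v back to v.
The shortest such closed walk is J → B → J, length 2.

2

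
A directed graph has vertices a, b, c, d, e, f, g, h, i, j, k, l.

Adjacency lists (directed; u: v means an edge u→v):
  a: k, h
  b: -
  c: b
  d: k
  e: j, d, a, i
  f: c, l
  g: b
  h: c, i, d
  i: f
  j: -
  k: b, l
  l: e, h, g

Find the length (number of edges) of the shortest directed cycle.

4

For each vertex v, BFS finds the shortest path from v back to v.
The shortest such closed walk is l → h → d → k → l, length 4.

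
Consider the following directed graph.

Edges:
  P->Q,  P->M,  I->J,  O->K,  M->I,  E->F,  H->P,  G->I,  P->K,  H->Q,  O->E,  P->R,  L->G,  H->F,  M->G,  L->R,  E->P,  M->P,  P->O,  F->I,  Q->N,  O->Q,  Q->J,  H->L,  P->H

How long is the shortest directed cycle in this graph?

2

For each vertex v, BFS finds the shortest path from v back to v.
The shortest such closed walk is H → P → H, length 2.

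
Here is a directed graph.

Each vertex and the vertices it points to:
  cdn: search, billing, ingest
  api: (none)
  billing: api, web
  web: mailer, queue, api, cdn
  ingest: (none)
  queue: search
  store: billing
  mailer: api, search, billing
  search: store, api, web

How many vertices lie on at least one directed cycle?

A vertex is on a directed cycle iff it belongs to a strongly connected component of size ≥ 2 (or has a self-loop).
The vertices on cycles are {cdn, web, queue, store, mailer, search, billing} — 7 in total.

7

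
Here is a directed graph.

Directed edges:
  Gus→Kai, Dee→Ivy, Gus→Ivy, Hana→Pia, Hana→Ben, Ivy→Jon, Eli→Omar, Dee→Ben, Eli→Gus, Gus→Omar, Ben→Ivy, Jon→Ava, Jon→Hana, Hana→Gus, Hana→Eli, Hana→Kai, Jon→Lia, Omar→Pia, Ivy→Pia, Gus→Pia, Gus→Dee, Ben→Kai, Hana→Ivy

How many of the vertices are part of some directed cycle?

A vertex is on a directed cycle iff it belongs to a strongly connected component of size ≥ 2 (or has a self-loop).
The vertices on cycles are {Ben, Dee, Eli, Gus, Ivy, Jon, Hana} — 7 in total.

7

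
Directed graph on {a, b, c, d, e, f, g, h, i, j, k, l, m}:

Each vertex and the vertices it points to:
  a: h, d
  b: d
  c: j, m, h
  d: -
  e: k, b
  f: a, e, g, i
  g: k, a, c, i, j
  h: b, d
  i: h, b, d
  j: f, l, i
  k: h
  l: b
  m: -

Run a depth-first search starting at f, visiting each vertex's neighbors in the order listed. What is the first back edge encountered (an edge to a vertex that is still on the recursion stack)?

j->f

DFS from f (visiting each vertex's neighbors in the order listed); mark gray on enter, black on exit:
f gray
  a gray
    h gray
      b gray
        d gray
        d black
      b black
      h→d: d black — skip
    h black
    a→d: d black — skip
  a black
  e gray
    k gray
      k→h: h black — skip
    k black
    e→b: b black — skip
  e black
  g gray
    g→k: k black — skip
    g→a: a black — skip
    c gray
      j gray
        j→f: f is gray → back edge
First back edge: j → f.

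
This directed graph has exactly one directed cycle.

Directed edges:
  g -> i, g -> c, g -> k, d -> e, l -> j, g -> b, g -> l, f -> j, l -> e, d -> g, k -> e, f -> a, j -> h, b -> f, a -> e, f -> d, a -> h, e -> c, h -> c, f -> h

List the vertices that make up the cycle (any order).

DFS with gray/black marking from g:
g gray
  c gray
  c black
  l gray
    j gray
      h gray
        h→c: c black — skip
      h black
    j black
    e gray
      e→c: c black — skip
    e black
  l black
  b gray
    f gray
      d gray
        d→e: e black — skip
        d→g: g is gray → back edge
Back edge closes the cycle g → b → f → d → g; its vertices are {b, d, f, g}.

b, d, f, g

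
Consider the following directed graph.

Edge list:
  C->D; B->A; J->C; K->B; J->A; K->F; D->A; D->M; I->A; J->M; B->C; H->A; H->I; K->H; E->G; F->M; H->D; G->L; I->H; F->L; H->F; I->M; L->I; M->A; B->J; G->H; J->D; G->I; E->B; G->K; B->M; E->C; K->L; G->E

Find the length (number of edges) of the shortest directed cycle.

For each vertex v, BFS finds the shortest path from v back to v.
The shortest such closed walk is G → E → G, length 2.

2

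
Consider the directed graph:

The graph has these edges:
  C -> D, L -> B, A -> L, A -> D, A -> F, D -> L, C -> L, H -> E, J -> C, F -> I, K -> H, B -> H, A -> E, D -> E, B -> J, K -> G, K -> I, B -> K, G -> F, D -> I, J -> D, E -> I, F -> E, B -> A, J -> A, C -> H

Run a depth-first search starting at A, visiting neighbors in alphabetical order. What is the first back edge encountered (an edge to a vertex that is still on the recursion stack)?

B→A

DFS from A (visiting neighbors in alphabetical order); mark gray on enter, black on exit:
A gray
  D gray
    E gray
      I gray
      I black
    E black
    D→I: I black — skip
    L gray
      B gray
        B→A: A is gray → back edge
First back edge: B → A.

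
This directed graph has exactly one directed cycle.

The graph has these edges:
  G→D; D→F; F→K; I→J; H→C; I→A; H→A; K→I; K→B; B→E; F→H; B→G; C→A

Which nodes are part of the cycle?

DFS with gray/black marking from F:
F gray
  H gray
    C gray
      A gray
      A black
    C black
    H→A: A black — skip
  H black
  K gray
    I gray
      I→A: A black — skip
      J gray
      J black
    I black
    B gray
      G gray
        D gray
          D→F: F is gray → back edge
Back edge closes the cycle F → K → B → G → D → F; its vertices are {B, D, F, G, K}.

B, D, F, G, K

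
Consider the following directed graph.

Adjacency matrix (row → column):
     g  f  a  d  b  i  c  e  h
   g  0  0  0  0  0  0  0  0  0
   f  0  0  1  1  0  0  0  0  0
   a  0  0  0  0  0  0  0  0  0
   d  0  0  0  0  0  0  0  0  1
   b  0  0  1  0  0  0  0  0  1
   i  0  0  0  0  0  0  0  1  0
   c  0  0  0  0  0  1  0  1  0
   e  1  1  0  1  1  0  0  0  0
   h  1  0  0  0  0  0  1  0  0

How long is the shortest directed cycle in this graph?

For each vertex v, BFS finds the shortest path from v back to v.
The shortest such closed walk is c → e → d → h → c, length 4.

4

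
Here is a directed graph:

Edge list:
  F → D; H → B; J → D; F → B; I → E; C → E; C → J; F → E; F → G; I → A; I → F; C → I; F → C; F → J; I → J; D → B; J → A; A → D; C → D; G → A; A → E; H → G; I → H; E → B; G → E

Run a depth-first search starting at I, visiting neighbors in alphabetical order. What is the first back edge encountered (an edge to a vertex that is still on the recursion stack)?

DFS from I (visiting neighbors in alphabetical order); mark gray on enter, black on exit:
I gray
  A gray
    D gray
      B gray
      B black
    D black
    E gray
      E→B: B black — skip
    E black
  A black
  I→E: E black — skip
  F gray
    F→B: B black — skip
    C gray
      C→D: D black — skip
      C→E: E black — skip
      C→I: I is gray → back edge
First back edge: C → I.

C->I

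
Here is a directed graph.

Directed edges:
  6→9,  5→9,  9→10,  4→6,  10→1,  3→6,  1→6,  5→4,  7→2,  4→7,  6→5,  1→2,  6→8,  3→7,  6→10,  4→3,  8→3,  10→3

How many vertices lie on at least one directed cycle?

A vertex is on a directed cycle iff it belongs to a strongly connected component of size ≥ 2 (or has a self-loop).
The vertices on cycles are {1, 3, 4, 5, 6, 8, 9, 10} — 8 in total.

8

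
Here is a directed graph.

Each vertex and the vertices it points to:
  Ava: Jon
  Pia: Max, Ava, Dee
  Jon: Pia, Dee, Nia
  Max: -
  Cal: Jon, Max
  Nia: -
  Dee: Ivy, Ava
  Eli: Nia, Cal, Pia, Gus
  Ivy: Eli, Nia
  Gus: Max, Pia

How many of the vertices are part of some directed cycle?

8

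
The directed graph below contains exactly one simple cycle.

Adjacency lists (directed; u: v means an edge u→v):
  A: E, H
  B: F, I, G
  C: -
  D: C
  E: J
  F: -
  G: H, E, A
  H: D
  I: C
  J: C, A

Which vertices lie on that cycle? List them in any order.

DFS with gray/black marking from A:
A gray
  E gray
    J gray
      C gray
      C black
      J→A: A is gray → back edge
Back edge closes the cycle A → E → J → A; its vertices are {A, E, J}.

A, E, J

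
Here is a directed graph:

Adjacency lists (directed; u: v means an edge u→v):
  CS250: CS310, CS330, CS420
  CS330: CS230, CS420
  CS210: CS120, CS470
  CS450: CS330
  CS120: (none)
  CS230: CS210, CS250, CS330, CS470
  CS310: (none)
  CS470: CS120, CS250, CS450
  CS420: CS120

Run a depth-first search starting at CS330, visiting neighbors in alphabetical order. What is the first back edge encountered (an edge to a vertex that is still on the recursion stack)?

CS250->CS330

DFS from CS330 (visiting neighbors in alphabetical order); mark gray on enter, black on exit:
CS330 gray
  CS230 gray
    CS210 gray
      CS120 gray
      CS120 black
      CS470 gray
        CS470→CS120: CS120 black — skip
        CS250 gray
          CS310 gray
          CS310 black
          CS250→CS330: CS330 is gray → back edge
First back edge: CS250 → CS330.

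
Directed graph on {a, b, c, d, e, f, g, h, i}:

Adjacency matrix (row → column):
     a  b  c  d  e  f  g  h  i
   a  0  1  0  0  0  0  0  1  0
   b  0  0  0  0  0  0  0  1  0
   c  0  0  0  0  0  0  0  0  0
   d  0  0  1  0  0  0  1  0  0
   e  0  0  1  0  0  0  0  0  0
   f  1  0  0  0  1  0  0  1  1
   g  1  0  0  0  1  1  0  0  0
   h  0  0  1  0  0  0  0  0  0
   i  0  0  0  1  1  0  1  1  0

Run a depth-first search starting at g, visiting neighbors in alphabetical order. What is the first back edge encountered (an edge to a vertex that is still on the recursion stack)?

DFS from g (visiting neighbors in alphabetical order); mark gray on enter, black on exit:
g gray
  a gray
    b gray
      h gray
        c gray
        c black
      h black
    b black
    a→h: h black — skip
  a black
  e gray
    e→c: c black — skip
  e black
  f gray
    f→a: a black — skip
    f→e: e black — skip
    f→h: h black — skip
    i gray
      d gray
        d→c: c black — skip
        d→g: g is gray → back edge
First back edge: d → g.

d→g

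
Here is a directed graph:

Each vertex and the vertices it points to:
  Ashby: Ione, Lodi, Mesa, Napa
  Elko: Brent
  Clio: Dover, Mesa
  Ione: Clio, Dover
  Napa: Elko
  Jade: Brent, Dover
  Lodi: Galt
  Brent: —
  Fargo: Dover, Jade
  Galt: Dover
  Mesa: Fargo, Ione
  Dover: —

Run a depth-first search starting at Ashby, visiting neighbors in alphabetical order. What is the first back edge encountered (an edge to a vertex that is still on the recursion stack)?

Mesa→Ione

DFS from Ashby (visiting neighbors in alphabetical order); mark gray on enter, black on exit:
Ashby gray
  Ione gray
    Clio gray
      Dover gray
      Dover black
      Mesa gray
        Fargo gray
          Fargo→Dover: Dover black — skip
          Jade gray
            Brent gray
            Brent black
            Jade→Dover: Dover black — skip
          Jade black
        Fargo black
        Mesa→Ione: Ione is gray → back edge
First back edge: Mesa → Ione.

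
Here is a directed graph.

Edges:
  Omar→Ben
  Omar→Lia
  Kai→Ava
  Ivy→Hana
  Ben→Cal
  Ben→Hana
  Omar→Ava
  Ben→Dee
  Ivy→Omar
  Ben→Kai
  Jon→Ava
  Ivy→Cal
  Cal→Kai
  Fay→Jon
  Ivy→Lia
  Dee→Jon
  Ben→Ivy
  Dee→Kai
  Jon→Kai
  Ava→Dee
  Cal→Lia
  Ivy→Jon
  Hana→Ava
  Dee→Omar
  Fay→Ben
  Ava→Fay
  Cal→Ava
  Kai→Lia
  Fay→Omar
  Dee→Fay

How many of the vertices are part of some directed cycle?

A vertex is on a directed cycle iff it belongs to a strongly connected component of size ≥ 2 (or has a self-loop).
The vertices on cycles are {Ava, Ben, Cal, Dee, Fay, Ivy, Jon, Kai, Hana, Omar} — 10 in total.

10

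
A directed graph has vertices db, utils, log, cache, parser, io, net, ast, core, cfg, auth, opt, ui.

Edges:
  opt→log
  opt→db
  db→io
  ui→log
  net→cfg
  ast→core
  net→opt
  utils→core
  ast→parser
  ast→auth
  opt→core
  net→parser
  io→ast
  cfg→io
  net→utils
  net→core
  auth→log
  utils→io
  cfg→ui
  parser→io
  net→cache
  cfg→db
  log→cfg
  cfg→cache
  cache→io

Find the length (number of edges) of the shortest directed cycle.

3

For each vertex v, BFS finds the shortest path from v back to v.
The shortest such closed walk is cfg → ui → log → cfg, length 3.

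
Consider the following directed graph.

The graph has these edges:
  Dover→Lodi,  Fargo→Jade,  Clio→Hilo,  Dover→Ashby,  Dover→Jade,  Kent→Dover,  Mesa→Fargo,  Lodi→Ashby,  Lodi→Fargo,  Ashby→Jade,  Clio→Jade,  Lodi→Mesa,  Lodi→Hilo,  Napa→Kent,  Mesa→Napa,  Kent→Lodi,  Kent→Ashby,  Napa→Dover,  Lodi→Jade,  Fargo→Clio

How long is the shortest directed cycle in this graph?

For each vertex v, BFS finds the shortest path from v back to v.
The shortest such closed walk is Napa → Dover → Lodi → Mesa → Napa, length 4.

4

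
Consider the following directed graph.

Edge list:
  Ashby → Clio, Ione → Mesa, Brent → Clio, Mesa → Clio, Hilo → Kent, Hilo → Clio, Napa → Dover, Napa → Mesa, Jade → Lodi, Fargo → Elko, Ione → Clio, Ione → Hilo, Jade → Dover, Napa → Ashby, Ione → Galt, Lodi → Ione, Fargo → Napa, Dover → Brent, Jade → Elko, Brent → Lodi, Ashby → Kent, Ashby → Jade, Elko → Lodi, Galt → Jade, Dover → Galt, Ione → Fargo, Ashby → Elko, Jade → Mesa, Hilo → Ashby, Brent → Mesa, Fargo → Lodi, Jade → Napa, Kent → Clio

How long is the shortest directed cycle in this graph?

3

For each vertex v, BFS finds the shortest path from v back to v.
The shortest such closed walk is Ione → Fargo → Lodi → Ione, length 3.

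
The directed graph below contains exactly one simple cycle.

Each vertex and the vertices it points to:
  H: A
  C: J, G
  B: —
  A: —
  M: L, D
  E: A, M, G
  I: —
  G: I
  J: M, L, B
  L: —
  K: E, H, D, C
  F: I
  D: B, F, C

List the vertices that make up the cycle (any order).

DFS with gray/black marking from D:
D gray
  B gray
  B black
  F gray
    I gray
    I black
  F black
  C gray
    J gray
      M gray
        L gray
        L black
        M→D: D is gray → back edge
Back edge closes the cycle D → C → J → M → D; its vertices are {C, D, J, M}.

C, D, J, M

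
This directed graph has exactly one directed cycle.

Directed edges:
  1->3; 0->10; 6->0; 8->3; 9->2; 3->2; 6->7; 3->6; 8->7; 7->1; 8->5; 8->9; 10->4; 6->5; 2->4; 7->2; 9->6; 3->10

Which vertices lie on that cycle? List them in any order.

DFS with gray/black marking from 3:
3 gray
  10 gray
    4 gray
    4 black
  10 black
  2 gray
    2→4: 4 black — skip
  2 black
  6 gray
    0 gray
      0→10: 10 black — skip
    0 black
    5 gray
    5 black
    7 gray
      1 gray
        1→3: 3 is gray → back edge
Back edge closes the cycle 3 → 6 → 7 → 1 → 3; its vertices are {1, 3, 6, 7}.

1, 3, 6, 7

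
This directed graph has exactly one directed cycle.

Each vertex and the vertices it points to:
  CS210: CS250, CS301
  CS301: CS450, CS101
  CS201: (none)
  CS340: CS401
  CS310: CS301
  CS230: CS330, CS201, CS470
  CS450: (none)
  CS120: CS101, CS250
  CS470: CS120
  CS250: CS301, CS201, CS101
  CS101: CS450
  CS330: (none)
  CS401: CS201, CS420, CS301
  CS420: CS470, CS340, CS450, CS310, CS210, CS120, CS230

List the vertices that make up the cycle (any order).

CS340, CS401, CS420

DFS with gray/black marking from CS420:
CS420 gray
  CS470 gray
    CS120 gray
      CS101 gray
        CS450 gray
        CS450 black
      CS101 black
      CS250 gray
        CS301 gray
          CS301→CS450: CS450 black — skip
          CS301→CS101: CS101 black — skip
        CS301 black
        CS201 gray
        CS201 black
        CS250→CS101: CS101 black — skip
      CS250 black
    CS120 black
  CS470 black
  CS340 gray
    CS401 gray
      CS401→CS201: CS201 black — skip
      CS401→CS420: CS420 is gray → back edge
Back edge closes the cycle CS420 → CS340 → CS401 → CS420; its vertices are {CS340, CS401, CS420}.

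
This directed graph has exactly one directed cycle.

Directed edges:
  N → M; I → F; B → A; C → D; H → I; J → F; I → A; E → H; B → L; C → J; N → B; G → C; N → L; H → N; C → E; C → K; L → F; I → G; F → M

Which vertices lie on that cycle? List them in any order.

C, E, G, H, I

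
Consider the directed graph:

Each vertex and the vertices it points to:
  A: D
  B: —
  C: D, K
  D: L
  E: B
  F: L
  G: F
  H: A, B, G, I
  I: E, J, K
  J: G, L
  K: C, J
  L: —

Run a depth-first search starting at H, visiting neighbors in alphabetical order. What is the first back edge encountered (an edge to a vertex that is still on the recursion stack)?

C->K

DFS from H (visiting neighbors in alphabetical order); mark gray on enter, black on exit:
H gray
  A gray
    D gray
      L gray
      L black
    D black
  A black
  B gray
  B black
  G gray
    F gray
      F→L: L black — skip
    F black
  G black
  I gray
    E gray
      E→B: B black — skip
    E black
    J gray
      J→G: G black — skip
      J→L: L black — skip
    J black
    K gray
      C gray
        C→D: D black — skip
        C→K: K is gray → back edge
First back edge: C → K.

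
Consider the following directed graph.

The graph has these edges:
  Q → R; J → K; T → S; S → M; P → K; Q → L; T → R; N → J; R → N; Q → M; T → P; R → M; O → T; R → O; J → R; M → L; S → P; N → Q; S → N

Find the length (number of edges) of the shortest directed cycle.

For each vertex v, BFS finds the shortest path from v back to v.
The shortest such closed walk is O → T → R → O, length 3.

3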